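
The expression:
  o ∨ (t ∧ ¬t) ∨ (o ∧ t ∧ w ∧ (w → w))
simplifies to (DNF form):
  o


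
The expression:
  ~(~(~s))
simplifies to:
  ~s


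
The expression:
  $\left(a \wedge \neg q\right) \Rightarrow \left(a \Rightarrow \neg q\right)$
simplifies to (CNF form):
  $\text{True}$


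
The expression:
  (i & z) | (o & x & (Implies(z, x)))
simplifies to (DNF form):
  (i & z) | (o & x) | (i & o & x) | (i & o & z) | (i & x & z) | (o & x & z) | (i & o & x & z)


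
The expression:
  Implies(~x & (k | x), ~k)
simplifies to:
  x | ~k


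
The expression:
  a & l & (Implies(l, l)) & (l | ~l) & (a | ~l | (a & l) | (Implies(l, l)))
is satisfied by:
  {a: True, l: True}


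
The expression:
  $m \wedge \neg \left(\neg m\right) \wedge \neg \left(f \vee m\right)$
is never true.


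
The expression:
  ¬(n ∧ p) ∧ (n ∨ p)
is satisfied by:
  {n: True, p: False}
  {p: True, n: False}


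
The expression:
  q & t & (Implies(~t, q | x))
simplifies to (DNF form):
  q & t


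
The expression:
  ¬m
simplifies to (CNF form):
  ¬m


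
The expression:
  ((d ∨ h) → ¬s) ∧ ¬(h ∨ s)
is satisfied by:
  {h: False, s: False}


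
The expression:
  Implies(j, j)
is always true.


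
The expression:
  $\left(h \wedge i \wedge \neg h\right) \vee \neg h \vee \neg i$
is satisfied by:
  {h: False, i: False}
  {i: True, h: False}
  {h: True, i: False}


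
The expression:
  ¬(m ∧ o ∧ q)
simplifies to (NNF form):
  ¬m ∨ ¬o ∨ ¬q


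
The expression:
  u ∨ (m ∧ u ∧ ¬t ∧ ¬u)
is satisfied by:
  {u: True}


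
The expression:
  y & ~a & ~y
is never true.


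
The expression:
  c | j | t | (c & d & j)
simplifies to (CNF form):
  c | j | t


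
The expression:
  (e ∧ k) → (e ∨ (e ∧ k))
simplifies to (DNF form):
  True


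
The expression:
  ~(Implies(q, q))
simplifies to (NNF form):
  False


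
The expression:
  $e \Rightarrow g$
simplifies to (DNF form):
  $g \vee \neg e$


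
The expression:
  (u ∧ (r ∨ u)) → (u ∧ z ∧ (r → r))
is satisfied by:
  {z: True, u: False}
  {u: False, z: False}
  {u: True, z: True}


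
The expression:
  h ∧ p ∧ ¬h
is never true.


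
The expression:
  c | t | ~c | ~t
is always true.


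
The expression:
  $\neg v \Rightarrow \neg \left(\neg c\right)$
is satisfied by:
  {c: True, v: True}
  {c: True, v: False}
  {v: True, c: False}


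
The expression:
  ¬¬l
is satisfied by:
  {l: True}


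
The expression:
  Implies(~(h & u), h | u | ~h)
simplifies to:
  True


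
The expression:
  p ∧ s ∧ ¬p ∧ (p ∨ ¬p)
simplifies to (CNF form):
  False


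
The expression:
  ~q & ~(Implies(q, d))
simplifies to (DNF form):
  False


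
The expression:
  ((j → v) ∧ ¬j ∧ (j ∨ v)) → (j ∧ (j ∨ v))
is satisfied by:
  {j: True, v: False}
  {v: False, j: False}
  {v: True, j: True}


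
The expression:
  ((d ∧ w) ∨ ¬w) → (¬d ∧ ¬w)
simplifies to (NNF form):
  ¬d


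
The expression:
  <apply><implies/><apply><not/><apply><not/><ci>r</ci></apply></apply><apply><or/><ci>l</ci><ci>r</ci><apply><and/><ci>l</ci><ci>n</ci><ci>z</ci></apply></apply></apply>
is always true.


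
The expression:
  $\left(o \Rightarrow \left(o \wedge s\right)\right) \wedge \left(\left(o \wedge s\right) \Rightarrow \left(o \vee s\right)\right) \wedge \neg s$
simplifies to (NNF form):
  $\neg o \wedge \neg s$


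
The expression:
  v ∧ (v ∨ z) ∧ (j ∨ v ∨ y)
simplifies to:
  v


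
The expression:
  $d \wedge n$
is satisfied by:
  {d: True, n: True}


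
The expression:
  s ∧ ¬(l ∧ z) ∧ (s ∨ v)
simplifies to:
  s ∧ (¬l ∨ ¬z)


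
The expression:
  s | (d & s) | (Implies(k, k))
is always true.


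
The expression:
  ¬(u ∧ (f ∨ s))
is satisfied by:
  {s: False, u: False, f: False}
  {f: True, s: False, u: False}
  {s: True, f: False, u: False}
  {f: True, s: True, u: False}
  {u: True, f: False, s: False}


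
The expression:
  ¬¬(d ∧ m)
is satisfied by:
  {m: True, d: True}


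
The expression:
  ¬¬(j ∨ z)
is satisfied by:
  {z: True, j: True}
  {z: True, j: False}
  {j: True, z: False}


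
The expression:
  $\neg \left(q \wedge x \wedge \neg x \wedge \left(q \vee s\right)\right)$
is always true.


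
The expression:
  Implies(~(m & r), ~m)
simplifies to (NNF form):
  r | ~m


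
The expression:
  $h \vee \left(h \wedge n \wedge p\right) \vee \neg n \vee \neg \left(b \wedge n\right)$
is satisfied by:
  {h: True, n: False, b: False}
  {h: False, n: False, b: False}
  {b: True, h: True, n: False}
  {b: True, h: False, n: False}
  {n: True, h: True, b: False}
  {n: True, h: False, b: False}
  {n: True, b: True, h: True}


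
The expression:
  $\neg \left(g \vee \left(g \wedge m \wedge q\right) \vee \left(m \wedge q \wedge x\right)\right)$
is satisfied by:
  {m: False, q: False, g: False, x: False}
  {x: True, m: False, q: False, g: False}
  {q: True, x: False, m: False, g: False}
  {x: True, q: True, m: False, g: False}
  {m: True, x: False, q: False, g: False}
  {x: True, m: True, q: False, g: False}
  {q: True, m: True, x: False, g: False}


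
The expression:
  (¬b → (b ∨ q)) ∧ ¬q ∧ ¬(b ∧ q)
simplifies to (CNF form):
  b ∧ ¬q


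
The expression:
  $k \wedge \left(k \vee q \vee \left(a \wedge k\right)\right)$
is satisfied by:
  {k: True}


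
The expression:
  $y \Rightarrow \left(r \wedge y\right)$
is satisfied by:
  {r: True, y: False}
  {y: False, r: False}
  {y: True, r: True}


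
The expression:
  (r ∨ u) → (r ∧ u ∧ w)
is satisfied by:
  {w: True, u: False, r: False}
  {w: False, u: False, r: False}
  {r: True, u: True, w: True}


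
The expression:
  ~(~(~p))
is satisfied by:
  {p: False}


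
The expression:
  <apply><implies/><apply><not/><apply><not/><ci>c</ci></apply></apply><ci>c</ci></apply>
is always true.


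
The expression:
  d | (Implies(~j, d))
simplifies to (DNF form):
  d | j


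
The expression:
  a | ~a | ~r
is always true.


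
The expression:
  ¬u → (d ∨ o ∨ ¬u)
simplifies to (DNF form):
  True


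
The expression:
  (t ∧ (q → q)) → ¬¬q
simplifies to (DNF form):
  q ∨ ¬t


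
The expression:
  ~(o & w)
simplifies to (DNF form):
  ~o | ~w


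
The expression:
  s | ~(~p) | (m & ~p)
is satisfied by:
  {p: True, m: True, s: True}
  {p: True, m: True, s: False}
  {p: True, s: True, m: False}
  {p: True, s: False, m: False}
  {m: True, s: True, p: False}
  {m: True, s: False, p: False}
  {s: True, m: False, p: False}


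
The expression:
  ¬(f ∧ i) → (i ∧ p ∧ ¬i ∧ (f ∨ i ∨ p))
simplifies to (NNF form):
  f ∧ i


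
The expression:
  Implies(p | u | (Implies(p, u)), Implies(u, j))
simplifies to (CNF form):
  j | ~u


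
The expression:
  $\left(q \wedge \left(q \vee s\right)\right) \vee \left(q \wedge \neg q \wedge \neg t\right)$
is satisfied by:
  {q: True}


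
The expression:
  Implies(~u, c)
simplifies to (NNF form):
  c | u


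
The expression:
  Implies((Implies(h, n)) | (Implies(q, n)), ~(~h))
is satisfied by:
  {h: True}


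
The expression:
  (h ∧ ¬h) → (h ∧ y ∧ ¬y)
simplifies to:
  True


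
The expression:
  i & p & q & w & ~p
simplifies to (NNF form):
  False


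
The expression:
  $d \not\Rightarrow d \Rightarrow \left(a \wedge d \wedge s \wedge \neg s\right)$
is always true.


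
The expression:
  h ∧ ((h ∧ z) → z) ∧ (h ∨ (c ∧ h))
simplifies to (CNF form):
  h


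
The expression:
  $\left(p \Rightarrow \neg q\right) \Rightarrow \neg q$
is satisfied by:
  {p: True, q: False}
  {q: False, p: False}
  {q: True, p: True}


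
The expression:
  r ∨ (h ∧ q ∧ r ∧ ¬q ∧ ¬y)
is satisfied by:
  {r: True}


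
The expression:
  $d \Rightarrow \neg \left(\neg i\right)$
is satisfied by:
  {i: True, d: False}
  {d: False, i: False}
  {d: True, i: True}


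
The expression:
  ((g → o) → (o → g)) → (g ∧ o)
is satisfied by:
  {o: True}


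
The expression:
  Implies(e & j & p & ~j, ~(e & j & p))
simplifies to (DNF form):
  True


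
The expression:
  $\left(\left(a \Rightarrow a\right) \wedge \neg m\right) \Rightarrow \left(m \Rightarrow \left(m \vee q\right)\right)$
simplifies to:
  $\text{True}$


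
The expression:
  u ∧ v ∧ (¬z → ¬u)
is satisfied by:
  {z: True, u: True, v: True}


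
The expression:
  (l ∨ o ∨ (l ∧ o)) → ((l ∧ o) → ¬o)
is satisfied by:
  {l: False, o: False}
  {o: True, l: False}
  {l: True, o: False}


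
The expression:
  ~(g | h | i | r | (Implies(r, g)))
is never true.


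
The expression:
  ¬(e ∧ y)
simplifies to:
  ¬e ∨ ¬y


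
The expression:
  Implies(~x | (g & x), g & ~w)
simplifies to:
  (g & ~w) | (x & ~g)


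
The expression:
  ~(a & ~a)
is always true.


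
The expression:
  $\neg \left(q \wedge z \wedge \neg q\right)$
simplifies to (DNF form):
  $\text{True}$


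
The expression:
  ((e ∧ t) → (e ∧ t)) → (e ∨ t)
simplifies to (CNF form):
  e ∨ t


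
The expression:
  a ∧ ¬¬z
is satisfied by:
  {a: True, z: True}


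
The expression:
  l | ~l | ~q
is always true.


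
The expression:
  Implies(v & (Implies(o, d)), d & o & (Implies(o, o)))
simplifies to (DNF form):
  o | ~v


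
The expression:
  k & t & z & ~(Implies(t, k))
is never true.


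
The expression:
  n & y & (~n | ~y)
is never true.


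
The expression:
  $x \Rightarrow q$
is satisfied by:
  {q: True, x: False}
  {x: False, q: False}
  {x: True, q: True}


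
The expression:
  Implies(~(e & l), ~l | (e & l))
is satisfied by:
  {e: True, l: False}
  {l: False, e: False}
  {l: True, e: True}


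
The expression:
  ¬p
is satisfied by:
  {p: False}


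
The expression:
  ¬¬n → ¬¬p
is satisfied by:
  {p: True, n: False}
  {n: False, p: False}
  {n: True, p: True}


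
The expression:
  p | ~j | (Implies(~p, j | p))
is always true.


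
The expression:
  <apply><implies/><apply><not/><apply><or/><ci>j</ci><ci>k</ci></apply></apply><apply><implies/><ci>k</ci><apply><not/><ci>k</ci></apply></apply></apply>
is always true.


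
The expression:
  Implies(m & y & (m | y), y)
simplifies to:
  True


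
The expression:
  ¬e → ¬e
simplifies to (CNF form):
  True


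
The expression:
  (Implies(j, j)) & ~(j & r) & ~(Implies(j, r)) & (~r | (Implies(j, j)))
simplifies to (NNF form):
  j & ~r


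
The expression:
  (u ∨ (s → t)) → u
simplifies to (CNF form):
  (s ∨ u) ∧ (u ∨ ¬t)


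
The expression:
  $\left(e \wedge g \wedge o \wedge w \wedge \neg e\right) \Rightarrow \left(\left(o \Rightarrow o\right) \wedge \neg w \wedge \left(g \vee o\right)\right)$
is always true.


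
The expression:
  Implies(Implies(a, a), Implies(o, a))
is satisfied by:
  {a: True, o: False}
  {o: False, a: False}
  {o: True, a: True}


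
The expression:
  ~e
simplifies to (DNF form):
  ~e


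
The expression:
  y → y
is always true.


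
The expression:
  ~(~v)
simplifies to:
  v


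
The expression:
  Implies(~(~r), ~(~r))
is always true.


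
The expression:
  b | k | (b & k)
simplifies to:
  b | k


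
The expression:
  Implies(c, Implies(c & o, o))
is always true.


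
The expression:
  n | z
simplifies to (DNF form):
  n | z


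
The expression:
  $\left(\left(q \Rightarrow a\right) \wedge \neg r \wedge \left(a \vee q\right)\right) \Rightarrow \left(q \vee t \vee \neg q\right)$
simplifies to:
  $\text{True}$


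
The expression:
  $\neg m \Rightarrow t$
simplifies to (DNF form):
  $m \vee t$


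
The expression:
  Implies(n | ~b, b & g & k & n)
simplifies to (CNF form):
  b & (g | ~n) & (k | ~n)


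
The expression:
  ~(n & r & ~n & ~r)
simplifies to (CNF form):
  True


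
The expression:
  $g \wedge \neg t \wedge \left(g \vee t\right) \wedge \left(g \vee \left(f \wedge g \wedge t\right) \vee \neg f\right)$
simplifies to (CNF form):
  $g \wedge \neg t$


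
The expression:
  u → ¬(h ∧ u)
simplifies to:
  ¬h ∨ ¬u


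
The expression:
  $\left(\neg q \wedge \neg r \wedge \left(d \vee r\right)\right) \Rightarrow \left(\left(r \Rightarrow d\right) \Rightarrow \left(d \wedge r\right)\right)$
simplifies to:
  $q \vee r \vee \neg d$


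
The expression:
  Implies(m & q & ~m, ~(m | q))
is always true.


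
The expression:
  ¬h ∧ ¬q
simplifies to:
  ¬h ∧ ¬q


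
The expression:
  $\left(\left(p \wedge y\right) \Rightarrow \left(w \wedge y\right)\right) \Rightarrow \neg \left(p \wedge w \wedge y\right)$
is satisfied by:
  {p: False, y: False, w: False}
  {w: True, p: False, y: False}
  {y: True, p: False, w: False}
  {w: True, y: True, p: False}
  {p: True, w: False, y: False}
  {w: True, p: True, y: False}
  {y: True, p: True, w: False}


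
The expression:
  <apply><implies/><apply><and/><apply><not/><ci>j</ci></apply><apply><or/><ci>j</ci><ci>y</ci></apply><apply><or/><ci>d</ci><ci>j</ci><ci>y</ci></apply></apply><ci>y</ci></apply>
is always true.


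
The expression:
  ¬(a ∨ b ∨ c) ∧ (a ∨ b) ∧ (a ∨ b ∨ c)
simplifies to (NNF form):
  False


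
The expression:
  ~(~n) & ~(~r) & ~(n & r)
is never true.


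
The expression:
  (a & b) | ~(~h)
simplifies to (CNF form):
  (a | h) & (b | h)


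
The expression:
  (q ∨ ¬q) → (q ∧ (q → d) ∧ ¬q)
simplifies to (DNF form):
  False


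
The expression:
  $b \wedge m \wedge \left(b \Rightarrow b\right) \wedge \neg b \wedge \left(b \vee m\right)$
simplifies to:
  $\text{False}$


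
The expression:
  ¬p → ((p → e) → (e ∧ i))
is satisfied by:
  {e: True, p: True, i: True}
  {e: True, p: True, i: False}
  {p: True, i: True, e: False}
  {p: True, i: False, e: False}
  {e: True, i: True, p: False}


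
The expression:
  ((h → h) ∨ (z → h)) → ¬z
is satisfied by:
  {z: False}


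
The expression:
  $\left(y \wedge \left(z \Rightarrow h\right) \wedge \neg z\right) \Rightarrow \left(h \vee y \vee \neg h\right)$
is always true.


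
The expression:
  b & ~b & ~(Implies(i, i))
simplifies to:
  False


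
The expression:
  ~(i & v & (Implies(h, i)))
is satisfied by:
  {v: False, i: False}
  {i: True, v: False}
  {v: True, i: False}


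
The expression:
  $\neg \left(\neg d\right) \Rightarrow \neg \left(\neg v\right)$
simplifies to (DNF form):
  $v \vee \neg d$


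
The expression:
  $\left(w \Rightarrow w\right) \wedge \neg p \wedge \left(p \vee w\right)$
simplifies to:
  $w \wedge \neg p$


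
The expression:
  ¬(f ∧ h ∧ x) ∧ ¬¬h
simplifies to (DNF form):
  (h ∧ ¬f) ∨ (h ∧ ¬x)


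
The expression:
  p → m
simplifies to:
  m ∨ ¬p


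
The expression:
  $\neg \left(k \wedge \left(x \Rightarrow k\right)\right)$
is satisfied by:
  {k: False}


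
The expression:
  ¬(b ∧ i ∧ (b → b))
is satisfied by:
  {b: False, i: False}
  {i: True, b: False}
  {b: True, i: False}


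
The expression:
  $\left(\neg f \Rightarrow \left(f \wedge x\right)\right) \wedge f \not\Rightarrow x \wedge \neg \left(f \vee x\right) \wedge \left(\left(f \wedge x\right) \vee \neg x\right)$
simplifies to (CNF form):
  $\text{False}$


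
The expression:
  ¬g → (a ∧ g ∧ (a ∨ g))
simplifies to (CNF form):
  g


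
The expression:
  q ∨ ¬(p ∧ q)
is always true.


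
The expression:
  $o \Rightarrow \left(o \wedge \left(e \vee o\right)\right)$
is always true.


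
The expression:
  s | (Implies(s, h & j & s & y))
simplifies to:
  True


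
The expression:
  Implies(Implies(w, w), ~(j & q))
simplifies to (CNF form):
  ~j | ~q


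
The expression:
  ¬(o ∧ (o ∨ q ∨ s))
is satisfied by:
  {o: False}


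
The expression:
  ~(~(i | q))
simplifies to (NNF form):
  i | q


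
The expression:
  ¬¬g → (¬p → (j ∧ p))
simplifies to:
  p ∨ ¬g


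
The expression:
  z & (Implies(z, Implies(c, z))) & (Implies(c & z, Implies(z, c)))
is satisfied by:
  {z: True}


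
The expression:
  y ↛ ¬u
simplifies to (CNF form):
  u ∧ y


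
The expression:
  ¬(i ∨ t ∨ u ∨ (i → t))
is never true.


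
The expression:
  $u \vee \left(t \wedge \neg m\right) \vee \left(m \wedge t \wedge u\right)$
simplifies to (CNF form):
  $\left(t \vee u\right) \wedge \left(u \vee \neg m\right)$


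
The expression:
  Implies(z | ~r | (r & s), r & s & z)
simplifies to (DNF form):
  (r & s & z) | (r & s & ~s) | (r & z & ~z) | (r & ~s & ~z)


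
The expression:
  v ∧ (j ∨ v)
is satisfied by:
  {v: True}


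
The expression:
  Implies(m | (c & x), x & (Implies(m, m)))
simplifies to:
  x | ~m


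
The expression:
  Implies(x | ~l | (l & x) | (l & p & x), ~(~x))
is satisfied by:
  {x: True, l: True}
  {x: True, l: False}
  {l: True, x: False}


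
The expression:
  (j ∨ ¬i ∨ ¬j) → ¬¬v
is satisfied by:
  {v: True}


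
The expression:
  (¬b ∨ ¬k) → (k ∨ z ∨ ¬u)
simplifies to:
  k ∨ z ∨ ¬u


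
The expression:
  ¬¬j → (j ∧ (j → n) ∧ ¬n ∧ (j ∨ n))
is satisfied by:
  {j: False}


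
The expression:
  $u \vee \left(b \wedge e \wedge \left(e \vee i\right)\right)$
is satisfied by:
  {e: True, u: True, b: True}
  {e: True, u: True, b: False}
  {u: True, b: True, e: False}
  {u: True, b: False, e: False}
  {e: True, b: True, u: False}


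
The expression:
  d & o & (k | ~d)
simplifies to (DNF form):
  d & k & o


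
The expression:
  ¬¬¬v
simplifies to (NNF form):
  ¬v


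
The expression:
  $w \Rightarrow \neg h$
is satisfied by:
  {w: False, h: False}
  {h: True, w: False}
  {w: True, h: False}


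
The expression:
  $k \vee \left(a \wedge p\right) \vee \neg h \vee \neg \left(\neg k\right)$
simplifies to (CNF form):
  $\left(a \vee k \vee \neg h\right) \wedge \left(k \vee p \vee \neg h\right)$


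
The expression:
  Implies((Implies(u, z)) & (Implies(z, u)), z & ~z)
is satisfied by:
  {z: True, u: False}
  {u: True, z: False}


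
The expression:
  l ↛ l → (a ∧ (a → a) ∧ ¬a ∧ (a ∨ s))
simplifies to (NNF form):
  True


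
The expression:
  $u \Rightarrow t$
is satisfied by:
  {t: True, u: False}
  {u: False, t: False}
  {u: True, t: True}


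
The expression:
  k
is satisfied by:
  {k: True}


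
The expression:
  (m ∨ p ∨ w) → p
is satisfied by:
  {p: True, w: False, m: False}
  {p: True, m: True, w: False}
  {p: True, w: True, m: False}
  {p: True, m: True, w: True}
  {m: False, w: False, p: False}


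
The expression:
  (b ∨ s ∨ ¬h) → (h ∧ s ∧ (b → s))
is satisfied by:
  {h: True, s: True, b: False}
  {h: True, s: False, b: False}
  {h: True, b: True, s: True}


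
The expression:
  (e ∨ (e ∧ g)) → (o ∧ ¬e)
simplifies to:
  ¬e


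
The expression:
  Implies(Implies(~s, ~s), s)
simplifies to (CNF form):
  s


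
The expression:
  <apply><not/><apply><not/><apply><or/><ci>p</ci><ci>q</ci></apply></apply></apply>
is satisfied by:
  {q: True, p: True}
  {q: True, p: False}
  {p: True, q: False}


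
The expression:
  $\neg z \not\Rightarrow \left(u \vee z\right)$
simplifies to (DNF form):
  $\neg u \wedge \neg z$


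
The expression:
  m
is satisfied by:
  {m: True}


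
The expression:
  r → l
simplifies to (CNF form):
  l ∨ ¬r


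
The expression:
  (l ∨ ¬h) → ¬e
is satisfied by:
  {h: True, l: False, e: False}
  {l: False, e: False, h: False}
  {h: True, l: True, e: False}
  {l: True, h: False, e: False}
  {e: True, h: True, l: False}


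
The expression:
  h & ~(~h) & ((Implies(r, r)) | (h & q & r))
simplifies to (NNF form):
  h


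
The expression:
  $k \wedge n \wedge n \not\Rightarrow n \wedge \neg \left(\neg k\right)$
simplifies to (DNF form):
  $\text{False}$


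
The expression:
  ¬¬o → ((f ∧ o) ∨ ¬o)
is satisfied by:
  {f: True, o: False}
  {o: False, f: False}
  {o: True, f: True}


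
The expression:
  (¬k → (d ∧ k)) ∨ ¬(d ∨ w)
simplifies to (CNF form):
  (k ∨ ¬d) ∧ (k ∨ ¬w)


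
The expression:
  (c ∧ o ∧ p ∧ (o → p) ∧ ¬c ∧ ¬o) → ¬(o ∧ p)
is always true.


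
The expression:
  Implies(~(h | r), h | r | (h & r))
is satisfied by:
  {r: True, h: True}
  {r: True, h: False}
  {h: True, r: False}


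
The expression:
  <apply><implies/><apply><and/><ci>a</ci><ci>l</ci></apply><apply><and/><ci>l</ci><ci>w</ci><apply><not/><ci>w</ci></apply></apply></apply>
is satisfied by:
  {l: False, a: False}
  {a: True, l: False}
  {l: True, a: False}


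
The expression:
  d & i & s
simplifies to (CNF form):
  d & i & s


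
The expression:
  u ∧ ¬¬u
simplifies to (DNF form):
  u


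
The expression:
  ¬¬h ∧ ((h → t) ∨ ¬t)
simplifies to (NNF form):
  h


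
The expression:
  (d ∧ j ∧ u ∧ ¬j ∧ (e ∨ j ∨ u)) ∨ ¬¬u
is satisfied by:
  {u: True}


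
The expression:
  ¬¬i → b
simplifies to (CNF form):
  b ∨ ¬i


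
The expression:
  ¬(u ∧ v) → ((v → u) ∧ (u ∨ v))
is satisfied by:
  {u: True}


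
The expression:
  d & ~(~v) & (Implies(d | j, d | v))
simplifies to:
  d & v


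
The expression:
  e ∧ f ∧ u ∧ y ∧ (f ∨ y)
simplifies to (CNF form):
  e ∧ f ∧ u ∧ y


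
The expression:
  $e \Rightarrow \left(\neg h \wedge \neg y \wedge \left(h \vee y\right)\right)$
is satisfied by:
  {e: False}


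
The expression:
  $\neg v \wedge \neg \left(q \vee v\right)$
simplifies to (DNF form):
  $\neg q \wedge \neg v$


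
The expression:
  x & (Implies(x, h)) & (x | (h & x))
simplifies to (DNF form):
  h & x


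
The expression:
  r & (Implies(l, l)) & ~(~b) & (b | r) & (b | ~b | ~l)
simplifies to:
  b & r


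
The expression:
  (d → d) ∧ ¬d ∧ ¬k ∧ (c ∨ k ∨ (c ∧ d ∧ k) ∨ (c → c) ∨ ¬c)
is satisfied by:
  {d: False, k: False}


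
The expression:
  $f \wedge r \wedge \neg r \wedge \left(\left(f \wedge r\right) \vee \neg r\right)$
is never true.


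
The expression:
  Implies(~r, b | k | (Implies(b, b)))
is always true.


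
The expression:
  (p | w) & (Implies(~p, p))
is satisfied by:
  {p: True}


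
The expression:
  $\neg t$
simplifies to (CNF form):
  $\neg t$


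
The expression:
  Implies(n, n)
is always true.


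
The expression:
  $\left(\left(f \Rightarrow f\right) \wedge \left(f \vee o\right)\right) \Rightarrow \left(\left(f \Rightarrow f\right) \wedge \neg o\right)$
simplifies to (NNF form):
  $\neg o$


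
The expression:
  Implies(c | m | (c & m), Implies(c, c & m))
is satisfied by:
  {m: True, c: False}
  {c: False, m: False}
  {c: True, m: True}


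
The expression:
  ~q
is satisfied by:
  {q: False}


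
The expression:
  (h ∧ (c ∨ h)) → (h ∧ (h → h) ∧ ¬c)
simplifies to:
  ¬c ∨ ¬h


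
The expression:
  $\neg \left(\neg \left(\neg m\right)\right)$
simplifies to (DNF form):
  $\neg m$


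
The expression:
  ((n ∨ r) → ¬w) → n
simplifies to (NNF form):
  n ∨ (r ∧ w)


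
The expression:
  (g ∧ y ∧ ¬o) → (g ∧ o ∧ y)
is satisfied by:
  {o: True, g: False, y: False}
  {g: False, y: False, o: False}
  {y: True, o: True, g: False}
  {y: True, g: False, o: False}
  {o: True, g: True, y: False}
  {g: True, o: False, y: False}
  {y: True, g: True, o: True}


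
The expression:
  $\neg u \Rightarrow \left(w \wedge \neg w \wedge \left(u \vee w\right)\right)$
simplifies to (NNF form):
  $u$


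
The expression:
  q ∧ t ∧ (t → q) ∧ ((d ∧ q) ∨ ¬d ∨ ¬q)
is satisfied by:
  {t: True, q: True}


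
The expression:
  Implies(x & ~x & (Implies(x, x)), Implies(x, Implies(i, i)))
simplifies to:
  True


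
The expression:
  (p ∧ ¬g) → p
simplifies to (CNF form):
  True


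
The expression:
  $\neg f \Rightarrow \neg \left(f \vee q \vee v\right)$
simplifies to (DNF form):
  $f \vee \left(\neg q \wedge \neg v\right)$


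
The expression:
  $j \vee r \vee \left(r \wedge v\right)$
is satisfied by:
  {r: True, j: True}
  {r: True, j: False}
  {j: True, r: False}


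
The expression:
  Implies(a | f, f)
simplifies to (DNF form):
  f | ~a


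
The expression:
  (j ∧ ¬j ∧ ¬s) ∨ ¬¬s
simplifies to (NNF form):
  s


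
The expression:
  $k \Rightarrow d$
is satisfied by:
  {d: True, k: False}
  {k: False, d: False}
  {k: True, d: True}


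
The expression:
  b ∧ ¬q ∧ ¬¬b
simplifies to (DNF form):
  b ∧ ¬q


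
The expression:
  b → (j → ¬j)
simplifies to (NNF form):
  ¬b ∨ ¬j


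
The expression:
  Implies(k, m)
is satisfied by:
  {m: True, k: False}
  {k: False, m: False}
  {k: True, m: True}


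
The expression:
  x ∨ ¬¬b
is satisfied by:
  {b: True, x: True}
  {b: True, x: False}
  {x: True, b: False}


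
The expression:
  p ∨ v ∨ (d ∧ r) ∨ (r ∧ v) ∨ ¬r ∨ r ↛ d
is always true.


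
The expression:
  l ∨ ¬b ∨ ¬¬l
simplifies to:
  l ∨ ¬b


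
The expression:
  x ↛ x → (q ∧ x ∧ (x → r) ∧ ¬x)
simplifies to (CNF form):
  True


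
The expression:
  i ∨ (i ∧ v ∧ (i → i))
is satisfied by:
  {i: True}


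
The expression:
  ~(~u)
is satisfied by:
  {u: True}


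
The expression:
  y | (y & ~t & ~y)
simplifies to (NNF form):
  y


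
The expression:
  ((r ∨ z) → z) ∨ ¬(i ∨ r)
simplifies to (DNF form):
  z ∨ ¬r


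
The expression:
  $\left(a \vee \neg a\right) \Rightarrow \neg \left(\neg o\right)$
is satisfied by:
  {o: True}


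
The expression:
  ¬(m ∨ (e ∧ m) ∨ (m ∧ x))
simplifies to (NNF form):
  ¬m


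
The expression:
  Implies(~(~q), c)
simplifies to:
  c | ~q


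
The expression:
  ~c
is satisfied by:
  {c: False}


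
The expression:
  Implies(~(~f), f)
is always true.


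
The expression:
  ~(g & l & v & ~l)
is always true.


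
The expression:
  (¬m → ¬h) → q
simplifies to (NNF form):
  q ∨ (h ∧ ¬m)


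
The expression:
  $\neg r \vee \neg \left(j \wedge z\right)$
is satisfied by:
  {z: False, r: False, j: False}
  {j: True, z: False, r: False}
  {r: True, z: False, j: False}
  {j: True, r: True, z: False}
  {z: True, j: False, r: False}
  {j: True, z: True, r: False}
  {r: True, z: True, j: False}


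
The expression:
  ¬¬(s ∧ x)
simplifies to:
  s ∧ x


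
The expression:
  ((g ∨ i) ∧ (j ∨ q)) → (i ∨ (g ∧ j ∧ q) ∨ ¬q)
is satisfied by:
  {i: True, j: True, q: False, g: False}
  {i: True, j: False, q: False, g: False}
  {j: True, i: False, q: False, g: False}
  {i: False, j: False, q: False, g: False}
  {i: True, g: True, j: True, q: False}
  {i: True, g: True, j: False, q: False}
  {g: True, j: True, i: False, q: False}
  {g: True, i: False, j: False, q: False}
  {i: True, q: True, j: True, g: False}
  {i: True, q: True, j: False, g: False}
  {q: True, j: True, i: False, g: False}
  {q: True, i: False, j: False, g: False}
  {g: True, q: True, i: True, j: True}
  {g: True, q: True, i: True, j: False}
  {g: True, q: True, j: True, i: False}


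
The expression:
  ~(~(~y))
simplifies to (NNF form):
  ~y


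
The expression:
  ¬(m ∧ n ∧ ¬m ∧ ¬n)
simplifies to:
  True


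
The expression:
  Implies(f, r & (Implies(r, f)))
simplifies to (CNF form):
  r | ~f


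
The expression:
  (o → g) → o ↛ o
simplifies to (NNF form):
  o ∧ ¬g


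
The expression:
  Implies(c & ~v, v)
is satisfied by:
  {v: True, c: False}
  {c: False, v: False}
  {c: True, v: True}


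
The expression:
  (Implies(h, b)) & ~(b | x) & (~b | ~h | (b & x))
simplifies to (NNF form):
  ~b & ~h & ~x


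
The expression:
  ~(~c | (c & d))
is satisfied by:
  {c: True, d: False}


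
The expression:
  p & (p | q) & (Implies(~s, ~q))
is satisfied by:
  {p: True, s: True, q: False}
  {p: True, s: False, q: False}
  {p: True, q: True, s: True}


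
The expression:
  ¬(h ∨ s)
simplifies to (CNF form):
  ¬h ∧ ¬s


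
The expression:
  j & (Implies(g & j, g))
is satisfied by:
  {j: True}


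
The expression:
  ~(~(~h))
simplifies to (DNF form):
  ~h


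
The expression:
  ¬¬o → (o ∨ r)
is always true.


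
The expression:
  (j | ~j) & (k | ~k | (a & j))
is always true.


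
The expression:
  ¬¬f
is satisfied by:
  {f: True}


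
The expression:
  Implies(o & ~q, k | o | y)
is always true.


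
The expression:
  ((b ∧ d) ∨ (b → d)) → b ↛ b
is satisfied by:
  {b: True, d: False}


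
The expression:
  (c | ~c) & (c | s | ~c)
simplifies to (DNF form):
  True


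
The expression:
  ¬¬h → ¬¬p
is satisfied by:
  {p: True, h: False}
  {h: False, p: False}
  {h: True, p: True}


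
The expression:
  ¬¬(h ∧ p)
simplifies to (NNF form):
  h ∧ p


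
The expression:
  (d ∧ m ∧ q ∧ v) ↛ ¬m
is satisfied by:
  {m: True, d: True, q: True, v: True}


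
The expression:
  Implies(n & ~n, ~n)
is always true.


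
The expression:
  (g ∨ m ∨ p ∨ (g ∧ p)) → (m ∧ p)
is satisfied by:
  {m: True, p: True, g: False}
  {m: True, p: True, g: True}
  {g: False, m: False, p: False}


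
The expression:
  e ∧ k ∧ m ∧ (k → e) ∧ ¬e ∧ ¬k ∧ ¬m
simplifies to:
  False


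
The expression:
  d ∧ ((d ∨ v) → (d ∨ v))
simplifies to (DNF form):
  d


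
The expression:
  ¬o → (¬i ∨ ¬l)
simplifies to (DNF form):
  o ∨ ¬i ∨ ¬l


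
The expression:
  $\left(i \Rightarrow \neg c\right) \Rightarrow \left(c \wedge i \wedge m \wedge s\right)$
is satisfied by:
  {c: True, i: True}


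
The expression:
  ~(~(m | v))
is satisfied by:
  {m: True, v: True}
  {m: True, v: False}
  {v: True, m: False}


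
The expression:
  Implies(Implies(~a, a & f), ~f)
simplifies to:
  ~a | ~f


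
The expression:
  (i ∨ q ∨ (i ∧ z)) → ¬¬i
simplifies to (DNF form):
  i ∨ ¬q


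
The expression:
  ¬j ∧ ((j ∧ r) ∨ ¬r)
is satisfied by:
  {r: False, j: False}


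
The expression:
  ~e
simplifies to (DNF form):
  ~e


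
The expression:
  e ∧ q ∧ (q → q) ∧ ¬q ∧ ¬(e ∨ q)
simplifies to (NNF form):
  False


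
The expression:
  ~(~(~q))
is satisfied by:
  {q: False}


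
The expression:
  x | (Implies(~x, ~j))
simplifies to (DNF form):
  x | ~j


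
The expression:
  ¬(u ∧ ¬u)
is always true.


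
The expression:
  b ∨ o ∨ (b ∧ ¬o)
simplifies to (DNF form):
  b ∨ o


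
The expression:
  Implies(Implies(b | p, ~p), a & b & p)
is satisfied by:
  {p: True}


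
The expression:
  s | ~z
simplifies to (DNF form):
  s | ~z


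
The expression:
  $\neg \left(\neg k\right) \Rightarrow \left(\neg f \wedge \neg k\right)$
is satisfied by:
  {k: False}


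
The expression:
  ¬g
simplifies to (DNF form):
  ¬g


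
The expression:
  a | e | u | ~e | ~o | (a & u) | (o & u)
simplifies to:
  True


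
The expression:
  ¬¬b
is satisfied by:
  {b: True}


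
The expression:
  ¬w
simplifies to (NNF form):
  ¬w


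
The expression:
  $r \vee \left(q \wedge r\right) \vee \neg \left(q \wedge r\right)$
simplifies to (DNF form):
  $\text{True}$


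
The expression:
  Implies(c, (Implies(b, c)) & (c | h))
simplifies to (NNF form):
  True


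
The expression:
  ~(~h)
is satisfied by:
  {h: True}


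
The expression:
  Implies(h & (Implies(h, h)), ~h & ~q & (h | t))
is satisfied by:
  {h: False}


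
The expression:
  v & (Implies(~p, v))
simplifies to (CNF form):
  v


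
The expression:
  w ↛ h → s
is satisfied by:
  {h: True, s: True, w: False}
  {h: True, w: False, s: False}
  {s: True, w: False, h: False}
  {s: False, w: False, h: False}
  {h: True, s: True, w: True}
  {h: True, w: True, s: False}
  {s: True, w: True, h: False}


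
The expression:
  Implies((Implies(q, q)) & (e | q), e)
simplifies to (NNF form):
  e | ~q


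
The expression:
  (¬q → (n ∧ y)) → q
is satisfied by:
  {q: True, y: False, n: False}
  {y: False, n: False, q: False}
  {n: True, q: True, y: False}
  {n: True, y: False, q: False}
  {q: True, y: True, n: False}
  {y: True, q: False, n: False}
  {n: True, y: True, q: True}


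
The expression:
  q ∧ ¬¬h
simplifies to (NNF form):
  h ∧ q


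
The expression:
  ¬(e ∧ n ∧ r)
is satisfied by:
  {e: False, n: False, r: False}
  {r: True, e: False, n: False}
  {n: True, e: False, r: False}
  {r: True, n: True, e: False}
  {e: True, r: False, n: False}
  {r: True, e: True, n: False}
  {n: True, e: True, r: False}


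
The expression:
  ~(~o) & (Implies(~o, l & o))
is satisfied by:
  {o: True}


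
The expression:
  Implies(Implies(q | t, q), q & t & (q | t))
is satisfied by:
  {t: True}


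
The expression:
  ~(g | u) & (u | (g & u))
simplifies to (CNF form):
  False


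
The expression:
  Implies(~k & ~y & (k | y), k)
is always true.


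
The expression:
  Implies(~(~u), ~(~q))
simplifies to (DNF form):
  q | ~u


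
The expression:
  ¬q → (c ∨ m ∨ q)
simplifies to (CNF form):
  c ∨ m ∨ q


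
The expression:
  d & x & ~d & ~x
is never true.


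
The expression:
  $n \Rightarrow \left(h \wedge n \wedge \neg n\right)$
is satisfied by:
  {n: False}


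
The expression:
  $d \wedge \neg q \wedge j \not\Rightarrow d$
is never true.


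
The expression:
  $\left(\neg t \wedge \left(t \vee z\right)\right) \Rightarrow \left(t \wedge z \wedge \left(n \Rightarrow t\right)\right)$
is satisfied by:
  {t: True, z: False}
  {z: False, t: False}
  {z: True, t: True}


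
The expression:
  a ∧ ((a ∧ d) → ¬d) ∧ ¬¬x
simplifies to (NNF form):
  a ∧ x ∧ ¬d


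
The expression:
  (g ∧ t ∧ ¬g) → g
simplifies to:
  True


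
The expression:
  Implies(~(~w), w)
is always true.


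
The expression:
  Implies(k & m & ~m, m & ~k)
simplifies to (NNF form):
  True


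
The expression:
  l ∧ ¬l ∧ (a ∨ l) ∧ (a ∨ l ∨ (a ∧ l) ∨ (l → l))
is never true.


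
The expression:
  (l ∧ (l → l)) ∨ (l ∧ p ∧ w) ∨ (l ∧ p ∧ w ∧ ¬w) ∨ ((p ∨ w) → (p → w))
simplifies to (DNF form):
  l ∨ w ∨ ¬p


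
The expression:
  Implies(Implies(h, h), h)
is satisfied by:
  {h: True}


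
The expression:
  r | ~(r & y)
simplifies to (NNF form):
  True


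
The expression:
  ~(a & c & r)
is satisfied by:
  {c: False, a: False, r: False}
  {r: True, c: False, a: False}
  {a: True, c: False, r: False}
  {r: True, a: True, c: False}
  {c: True, r: False, a: False}
  {r: True, c: True, a: False}
  {a: True, c: True, r: False}


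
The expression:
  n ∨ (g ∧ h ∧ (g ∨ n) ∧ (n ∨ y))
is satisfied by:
  {n: True, y: True, g: True, h: True}
  {n: True, y: True, g: True, h: False}
  {n: True, y: True, h: True, g: False}
  {n: True, y: True, h: False, g: False}
  {n: True, g: True, h: True, y: False}
  {n: True, g: True, h: False, y: False}
  {n: True, g: False, h: True, y: False}
  {n: True, g: False, h: False, y: False}
  {y: True, g: True, h: True, n: False}


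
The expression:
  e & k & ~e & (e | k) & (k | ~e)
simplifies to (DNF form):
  False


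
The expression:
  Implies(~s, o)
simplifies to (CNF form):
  o | s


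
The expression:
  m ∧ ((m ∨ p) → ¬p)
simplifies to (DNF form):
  m ∧ ¬p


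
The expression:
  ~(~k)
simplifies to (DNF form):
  k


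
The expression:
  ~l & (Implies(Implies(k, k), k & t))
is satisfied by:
  {t: True, k: True, l: False}


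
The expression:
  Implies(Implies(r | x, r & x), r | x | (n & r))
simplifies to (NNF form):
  r | x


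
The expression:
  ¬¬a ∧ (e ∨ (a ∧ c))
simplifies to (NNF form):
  a ∧ (c ∨ e)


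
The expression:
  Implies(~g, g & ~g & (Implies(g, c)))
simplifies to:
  g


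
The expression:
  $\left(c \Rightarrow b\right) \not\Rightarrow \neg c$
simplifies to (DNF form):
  $b \wedge c$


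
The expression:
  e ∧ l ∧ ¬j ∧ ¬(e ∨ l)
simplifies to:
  False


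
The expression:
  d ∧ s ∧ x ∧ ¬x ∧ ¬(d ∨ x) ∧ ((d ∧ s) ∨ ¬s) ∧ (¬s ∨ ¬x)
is never true.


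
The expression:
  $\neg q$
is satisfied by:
  {q: False}


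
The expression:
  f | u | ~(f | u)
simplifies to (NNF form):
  True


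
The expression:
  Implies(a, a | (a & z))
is always true.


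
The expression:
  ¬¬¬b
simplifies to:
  ¬b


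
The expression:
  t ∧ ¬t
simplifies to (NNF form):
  False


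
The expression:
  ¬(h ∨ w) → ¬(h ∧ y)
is always true.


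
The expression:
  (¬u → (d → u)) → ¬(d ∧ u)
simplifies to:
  ¬d ∨ ¬u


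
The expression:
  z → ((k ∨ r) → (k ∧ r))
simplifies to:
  (k ∧ r) ∨ (¬k ∧ ¬r) ∨ ¬z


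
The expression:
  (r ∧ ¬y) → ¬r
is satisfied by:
  {y: True, r: False}
  {r: False, y: False}
  {r: True, y: True}


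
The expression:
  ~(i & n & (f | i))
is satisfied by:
  {n: False, i: False}
  {i: True, n: False}
  {n: True, i: False}


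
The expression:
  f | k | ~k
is always true.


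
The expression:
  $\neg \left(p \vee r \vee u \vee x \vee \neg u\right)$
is never true.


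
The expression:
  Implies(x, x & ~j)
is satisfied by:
  {x: False, j: False}
  {j: True, x: False}
  {x: True, j: False}


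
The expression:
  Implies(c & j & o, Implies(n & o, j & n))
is always true.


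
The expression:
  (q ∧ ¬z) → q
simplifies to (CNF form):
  True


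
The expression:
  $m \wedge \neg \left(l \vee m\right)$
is never true.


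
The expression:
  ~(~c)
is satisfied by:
  {c: True}


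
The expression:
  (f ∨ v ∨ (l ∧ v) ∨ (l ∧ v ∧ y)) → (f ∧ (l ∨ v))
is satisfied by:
  {l: True, f: False, v: False}
  {f: False, v: False, l: False}
  {l: True, f: True, v: False}
  {l: True, v: True, f: True}
  {v: True, f: True, l: False}


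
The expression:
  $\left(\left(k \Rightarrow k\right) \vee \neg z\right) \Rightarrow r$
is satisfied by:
  {r: True}


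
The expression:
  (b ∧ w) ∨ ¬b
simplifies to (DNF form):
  w ∨ ¬b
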